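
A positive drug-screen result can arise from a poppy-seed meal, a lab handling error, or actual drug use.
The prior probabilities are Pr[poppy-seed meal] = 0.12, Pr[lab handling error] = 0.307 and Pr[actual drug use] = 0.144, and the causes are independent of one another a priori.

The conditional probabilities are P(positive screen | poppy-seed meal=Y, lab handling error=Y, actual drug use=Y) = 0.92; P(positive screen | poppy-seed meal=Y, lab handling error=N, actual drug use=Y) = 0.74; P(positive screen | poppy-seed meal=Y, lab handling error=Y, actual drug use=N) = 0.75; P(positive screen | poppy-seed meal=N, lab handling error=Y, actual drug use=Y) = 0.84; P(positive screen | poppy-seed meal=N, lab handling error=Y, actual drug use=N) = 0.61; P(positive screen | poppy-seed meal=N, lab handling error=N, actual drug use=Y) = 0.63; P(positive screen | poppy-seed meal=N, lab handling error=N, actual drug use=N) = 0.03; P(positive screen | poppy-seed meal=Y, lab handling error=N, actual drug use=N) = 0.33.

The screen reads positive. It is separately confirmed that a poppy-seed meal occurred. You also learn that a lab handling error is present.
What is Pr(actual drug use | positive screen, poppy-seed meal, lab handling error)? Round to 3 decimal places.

Pr(actual drug use | positive screen, poppy-seed meal, lab handling error) ≈ 0.171

P(positive screen | poppy-seed meal, lab handling error) = 0.75×0.856 + 0.92×0.144 = 0.642000 + 0.132480 = 0.774480
Restricting to configurations with actual drug use present: 0.92×0.144 = 0.132480.
P(actual drug use | positive screen, poppy-seed meal, lab handling error) = 0.132480 / 0.774480 ≈ 0.171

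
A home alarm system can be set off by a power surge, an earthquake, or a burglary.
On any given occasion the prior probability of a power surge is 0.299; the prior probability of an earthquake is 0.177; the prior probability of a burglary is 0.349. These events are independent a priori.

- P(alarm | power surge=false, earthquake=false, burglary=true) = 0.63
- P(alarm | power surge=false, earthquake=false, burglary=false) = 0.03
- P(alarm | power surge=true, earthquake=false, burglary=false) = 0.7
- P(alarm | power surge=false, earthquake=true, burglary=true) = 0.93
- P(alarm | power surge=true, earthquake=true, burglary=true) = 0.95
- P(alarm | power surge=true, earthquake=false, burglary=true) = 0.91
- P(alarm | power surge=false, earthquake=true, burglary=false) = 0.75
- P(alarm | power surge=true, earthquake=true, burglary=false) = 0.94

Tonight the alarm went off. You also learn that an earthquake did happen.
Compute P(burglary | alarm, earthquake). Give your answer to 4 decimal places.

Sum P(alarm|·) weighted by the priors over the 4 (power surge, burglary) configurations:
  P(alarm | earthquake) = 0.75×0.701×0.651 + 0.93×0.701×0.349 + 0.94×0.299×0.651 + 0.95×0.299×0.349
        = 0.342263 + 0.227524 + 0.182970 + 0.099133 = 0.851890
Keeping only the burglary-present terms gives 0.326657, so
  P(burglary | alarm, earthquake) = 0.326657 / 0.851890 ≈ 0.3834

P(burglary | alarm, earthquake) ≈ 0.3834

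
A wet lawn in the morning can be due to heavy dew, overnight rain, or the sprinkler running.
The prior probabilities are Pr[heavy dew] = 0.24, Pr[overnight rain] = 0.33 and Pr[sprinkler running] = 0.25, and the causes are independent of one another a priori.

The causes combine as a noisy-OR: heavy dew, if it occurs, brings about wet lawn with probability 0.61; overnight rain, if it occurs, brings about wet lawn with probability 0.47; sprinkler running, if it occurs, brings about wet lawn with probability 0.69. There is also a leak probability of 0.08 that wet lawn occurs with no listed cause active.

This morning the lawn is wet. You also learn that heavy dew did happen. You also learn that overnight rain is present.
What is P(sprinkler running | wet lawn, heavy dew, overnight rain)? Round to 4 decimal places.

Under noisy-OR, P(wet lawn | causes) = 1 − (1−0.08)·∏(1−qᵢ) over the active causes.
Numerator (weight on configurations with sprinkler running): 0.941049*0.25 = 0.235262
Normalizer over all consistent configurations: 0.809836*0.75 + 0.941049*0.25 = 0.842639
P(sprinkler running | wet lawn, heavy dew, overnight rain) = 0.235262/0.842639 ≈ 0.2792

P(sprinkler running | wet lawn, heavy dew, overnight rain) ≈ 0.2792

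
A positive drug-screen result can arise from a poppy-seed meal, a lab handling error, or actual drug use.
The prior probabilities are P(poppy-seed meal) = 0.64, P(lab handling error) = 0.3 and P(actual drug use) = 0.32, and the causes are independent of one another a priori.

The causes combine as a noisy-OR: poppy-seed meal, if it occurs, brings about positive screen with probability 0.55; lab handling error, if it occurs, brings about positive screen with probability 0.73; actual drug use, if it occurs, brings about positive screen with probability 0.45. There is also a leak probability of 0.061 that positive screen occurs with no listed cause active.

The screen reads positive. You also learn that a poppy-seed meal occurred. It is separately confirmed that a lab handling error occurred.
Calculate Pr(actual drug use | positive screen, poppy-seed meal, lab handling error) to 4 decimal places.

Under noisy-OR, P(positive screen | causes) = 1 − (1−0.061)·∏(1−qᵢ) over the active causes.
P(positive screen | poppy-seed meal, lab handling error) = 0.885911·0.68 + 0.937251·0.32 = 0.602419 + 0.299920 = 0.902339
Restricting to configurations with actual drug use present: 0.937251·0.32 = 0.299920.
P(actual drug use | positive screen, poppy-seed meal, lab handling error) = 0.299920 / 0.902339 ≈ 0.3324

Pr(actual drug use | positive screen, poppy-seed meal, lab handling error) ≈ 0.3324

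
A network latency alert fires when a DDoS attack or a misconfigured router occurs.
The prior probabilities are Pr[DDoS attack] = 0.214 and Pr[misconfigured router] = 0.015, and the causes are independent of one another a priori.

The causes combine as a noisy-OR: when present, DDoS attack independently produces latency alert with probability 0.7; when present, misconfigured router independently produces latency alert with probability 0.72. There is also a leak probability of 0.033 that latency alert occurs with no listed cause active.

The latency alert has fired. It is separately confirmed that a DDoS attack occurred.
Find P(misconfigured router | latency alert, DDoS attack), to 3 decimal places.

P(misconfigured router | latency alert, DDoS attack) ≈ 0.019

Under noisy-OR, P(latency alert | causes) = 1 − (1−0.033)·∏(1−qᵢ) over the active causes.
P(latency alert | DDoS attack) = 0.7099×0.985 + 0.918772×0.015 = 0.699251 + 0.013782 = 0.713033
Restricting to configurations with misconfigured router present: 0.918772×0.015 = 0.013782.
P(misconfigured router | latency alert, DDoS attack) = 0.013782 / 0.713033 ≈ 0.019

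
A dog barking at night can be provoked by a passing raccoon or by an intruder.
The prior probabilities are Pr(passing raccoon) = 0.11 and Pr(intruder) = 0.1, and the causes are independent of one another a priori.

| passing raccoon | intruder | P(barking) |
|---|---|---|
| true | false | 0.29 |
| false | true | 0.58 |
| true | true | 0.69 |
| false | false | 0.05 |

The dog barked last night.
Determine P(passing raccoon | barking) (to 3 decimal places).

P(passing raccoon | barking) ≈ 0.284

Weight on passing raccoon=true, given the evidence: 0.028710 + 0.007590 = 0.036300
Denominator P(barking): 0.05*0.89*0.9 + 0.58*0.89*0.1 + 0.29*0.11*0.9 + 0.69*0.11*0.1 = 0.127970
Posterior = 0.036300 / 0.127970 ≈ 0.284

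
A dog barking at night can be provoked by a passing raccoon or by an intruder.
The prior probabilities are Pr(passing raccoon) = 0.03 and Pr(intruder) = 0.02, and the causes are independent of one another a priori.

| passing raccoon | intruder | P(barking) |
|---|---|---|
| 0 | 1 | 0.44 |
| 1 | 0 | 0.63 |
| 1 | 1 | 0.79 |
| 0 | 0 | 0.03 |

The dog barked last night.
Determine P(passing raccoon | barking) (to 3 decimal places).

Enumerate the 4 (passing raccoon, intruder) configurations and weight by the priors:
  P(barking) = 0.03·0.97·0.98 + 0.44·0.97·0.02 + 0.63·0.03·0.98 + 0.79·0.03·0.02
        = 0.028518 + 0.008536 + 0.018522 + 0.000474 = 0.056050
Keeping only the passing raccoon-present terms gives 0.018996, so
  P(passing raccoon | barking) = 0.018996 / 0.056050 ≈ 0.339

P(passing raccoon | barking) ≈ 0.339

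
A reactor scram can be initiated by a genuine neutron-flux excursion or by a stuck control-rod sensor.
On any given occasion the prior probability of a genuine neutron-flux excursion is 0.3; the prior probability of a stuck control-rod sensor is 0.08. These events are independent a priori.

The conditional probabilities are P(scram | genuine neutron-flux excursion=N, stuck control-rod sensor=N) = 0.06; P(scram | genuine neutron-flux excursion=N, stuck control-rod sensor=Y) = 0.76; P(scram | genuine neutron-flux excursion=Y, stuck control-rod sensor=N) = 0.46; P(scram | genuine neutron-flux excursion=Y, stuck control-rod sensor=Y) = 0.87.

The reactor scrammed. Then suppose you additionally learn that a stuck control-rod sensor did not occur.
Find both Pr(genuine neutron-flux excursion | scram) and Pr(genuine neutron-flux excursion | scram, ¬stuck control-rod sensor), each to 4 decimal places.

Pr(genuine neutron-flux excursion | scram) ≈ 0.6455; Pr(genuine neutron-flux excursion | scram, ¬stuck control-rod sensor) ≈ 0.7667

Weight on genuine neutron-flux excursion=true, given the evidence: 0.126960 + 0.020880 = 0.147840
The normalizing constant is 0.06×0.7×0.92 + 0.76×0.7×0.08 + 0.46×0.3×0.92 + 0.87×0.3×0.08 = 0.229040
Posterior = 0.147840 / 0.229040 ≈ 0.6455

With the extra evidence:
P(scram | ¬stuck control-rod sensor) = 0.06*0.7 + 0.46*0.3 = 0.042000 + 0.138000 = 0.180000
Of this, 0.138000 comes from 0.46*0.3 (the genuine neutron-flux excursion=true cases).
So P(genuine neutron-flux excursion | scram, ¬stuck control-rod sensor) = 0.138000/0.180000 ≈ 0.7667.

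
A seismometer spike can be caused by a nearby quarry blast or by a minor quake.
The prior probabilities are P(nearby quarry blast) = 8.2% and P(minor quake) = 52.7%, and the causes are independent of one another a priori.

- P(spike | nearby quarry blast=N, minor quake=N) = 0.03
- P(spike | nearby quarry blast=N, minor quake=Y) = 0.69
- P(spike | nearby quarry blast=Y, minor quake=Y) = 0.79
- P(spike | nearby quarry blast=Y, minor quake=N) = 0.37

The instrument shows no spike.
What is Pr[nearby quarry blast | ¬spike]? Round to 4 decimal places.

P(¬spike) = 0.97·0.918·0.473 + 0.31·0.918·0.527 + 0.63·0.082·0.473 + 0.21·0.082·0.527 = 0.421188 + 0.149974 + 0.024435 + 0.009075 = 0.604672
The nearby quarry blast-present share is 0.024435 + 0.009075 = 0.033510.
So P(nearby quarry blast | ¬spike) = 0.033510/0.604672 ≈ 0.0554.

Pr[nearby quarry blast | ¬spike] ≈ 0.0554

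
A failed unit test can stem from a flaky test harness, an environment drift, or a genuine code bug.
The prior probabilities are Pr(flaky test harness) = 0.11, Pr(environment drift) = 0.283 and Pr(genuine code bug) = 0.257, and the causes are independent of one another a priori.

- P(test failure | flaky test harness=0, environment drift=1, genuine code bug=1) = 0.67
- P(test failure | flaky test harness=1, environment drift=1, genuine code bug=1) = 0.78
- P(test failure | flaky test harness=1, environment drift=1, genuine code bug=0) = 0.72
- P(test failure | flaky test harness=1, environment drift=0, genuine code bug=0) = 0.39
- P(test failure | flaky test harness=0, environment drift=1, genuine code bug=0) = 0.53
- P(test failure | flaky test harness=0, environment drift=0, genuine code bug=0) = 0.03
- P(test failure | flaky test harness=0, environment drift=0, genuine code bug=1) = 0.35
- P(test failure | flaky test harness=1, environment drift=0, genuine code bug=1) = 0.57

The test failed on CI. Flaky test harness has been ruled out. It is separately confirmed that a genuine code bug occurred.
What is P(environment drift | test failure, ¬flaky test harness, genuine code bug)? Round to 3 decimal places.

Weight on environment drift=true, given the evidence: 0.67×0.283 = 0.189610
Denominator P(test failure | ¬flaky test harness, genuine code bug): 0.35×0.717 + 0.67×0.283 = 0.440560
P(environment drift | test failure, ¬flaky test harness, genuine code bug) = 0.189610/0.440560 ≈ 0.430

P(environment drift | test failure, ¬flaky test harness, genuine code bug) ≈ 0.430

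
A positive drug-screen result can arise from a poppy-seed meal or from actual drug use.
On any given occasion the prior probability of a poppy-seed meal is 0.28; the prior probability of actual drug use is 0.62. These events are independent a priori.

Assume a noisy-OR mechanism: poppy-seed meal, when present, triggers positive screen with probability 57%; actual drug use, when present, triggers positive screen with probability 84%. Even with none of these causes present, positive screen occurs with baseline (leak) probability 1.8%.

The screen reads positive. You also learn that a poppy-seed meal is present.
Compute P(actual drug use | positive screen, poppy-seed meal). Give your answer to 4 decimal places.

Under noisy-OR, P(positive screen | causes) = 1 − (1−0.018)·∏(1−qᵢ) over the active causes.
Numerator (weight on configurations with actual drug use): 0.932438×0.62 = 0.578112
The normalizing constant is 0.57774×0.38 + 0.932438×0.62 = 0.797653
P(actual drug use | positive screen, poppy-seed meal) = 0.578112/0.797653 ≈ 0.7248

P(actual drug use | positive screen, poppy-seed meal) ≈ 0.7248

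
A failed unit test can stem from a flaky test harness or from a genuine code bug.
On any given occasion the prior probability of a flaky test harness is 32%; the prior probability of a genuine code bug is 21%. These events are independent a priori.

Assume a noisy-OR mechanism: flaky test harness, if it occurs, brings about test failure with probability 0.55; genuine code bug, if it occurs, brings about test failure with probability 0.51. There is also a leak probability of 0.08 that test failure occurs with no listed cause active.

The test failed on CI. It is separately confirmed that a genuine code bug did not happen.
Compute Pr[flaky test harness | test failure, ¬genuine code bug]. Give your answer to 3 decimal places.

Under noisy-OR, P(test failure | causes) = 1 − (1−0.08)·∏(1−qᵢ) over the active causes.
Weight on flaky test harness=true, given the evidence: 0.586*0.32 = 0.187520
The normalizing constant is 0.08*0.68 + 0.586*0.32 = 0.241920
P(flaky test harness | test failure, ¬genuine code bug) = 0.187520/0.241920 ≈ 0.775

Pr[flaky test harness | test failure, ¬genuine code bug] ≈ 0.775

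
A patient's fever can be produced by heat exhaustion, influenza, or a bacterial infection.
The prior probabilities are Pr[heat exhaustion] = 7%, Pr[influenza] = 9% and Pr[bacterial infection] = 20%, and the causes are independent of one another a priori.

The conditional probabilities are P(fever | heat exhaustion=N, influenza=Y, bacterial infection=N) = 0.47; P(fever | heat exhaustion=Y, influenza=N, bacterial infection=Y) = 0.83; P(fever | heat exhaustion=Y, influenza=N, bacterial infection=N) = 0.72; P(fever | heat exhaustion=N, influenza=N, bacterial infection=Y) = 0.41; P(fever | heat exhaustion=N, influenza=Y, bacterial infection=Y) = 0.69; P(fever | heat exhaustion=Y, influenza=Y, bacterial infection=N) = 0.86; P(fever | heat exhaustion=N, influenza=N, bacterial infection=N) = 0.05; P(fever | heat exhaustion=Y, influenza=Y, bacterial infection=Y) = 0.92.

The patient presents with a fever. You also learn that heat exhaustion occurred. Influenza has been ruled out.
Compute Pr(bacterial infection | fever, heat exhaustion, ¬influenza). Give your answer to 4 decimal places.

Pr(bacterial infection | fever, heat exhaustion, ¬influenza) ≈ 0.2237

Sum P(fever|·) weighted by the priors over both values of bacterial infection:
  P(fever | heat exhaustion, ¬influenza) = 0.72*0.8 + 0.83*0.2
        = 0.576000 + 0.166000 = 0.742000
Keeping only the bacterial infection-present terms gives 0.166000, so
  P(bacterial infection | fever, heat exhaustion, ¬influenza) = 0.166000 / 0.742000 ≈ 0.2237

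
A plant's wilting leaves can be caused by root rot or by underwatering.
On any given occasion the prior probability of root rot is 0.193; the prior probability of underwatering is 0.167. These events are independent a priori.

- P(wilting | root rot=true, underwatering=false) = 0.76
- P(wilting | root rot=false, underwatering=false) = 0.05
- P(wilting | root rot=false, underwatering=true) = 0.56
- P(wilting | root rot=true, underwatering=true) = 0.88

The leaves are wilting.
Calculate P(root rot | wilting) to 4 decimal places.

P(root rot | wilting) ≈ 0.5799

By total probability over the 4 (root rot, underwatering) configurations:
  P(wilting) = 0.05*0.807*0.833 + 0.56*0.807*0.167 + 0.76*0.193*0.833 + 0.88*0.193*0.167
        = 0.033612 + 0.075471 + 0.122184 + 0.028363 = 0.259630
Configurations with root rot contribute 0.150547, so
  P(root rot | wilting) = 0.150547 / 0.259630 ≈ 0.5799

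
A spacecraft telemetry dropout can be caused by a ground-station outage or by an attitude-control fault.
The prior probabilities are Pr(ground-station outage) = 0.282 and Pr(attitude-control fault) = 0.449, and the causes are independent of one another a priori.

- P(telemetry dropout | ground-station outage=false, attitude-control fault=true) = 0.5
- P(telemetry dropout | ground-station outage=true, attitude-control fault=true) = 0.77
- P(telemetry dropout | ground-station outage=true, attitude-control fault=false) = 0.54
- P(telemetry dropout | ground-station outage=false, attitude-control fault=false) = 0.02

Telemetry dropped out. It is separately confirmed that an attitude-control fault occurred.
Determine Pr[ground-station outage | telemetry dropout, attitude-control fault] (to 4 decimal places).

Pr[ground-station outage | telemetry dropout, attitude-control fault] ≈ 0.3769

For the numerator, keep only ground-station outage=true terms: 0.77·0.282 = 0.217140
Normalizer over all consistent configurations: 0.5·0.718 + 0.77·0.282 = 0.576140
P(ground-station outage | telemetry dropout, attitude-control fault) = 0.217140/0.576140 ≈ 0.3769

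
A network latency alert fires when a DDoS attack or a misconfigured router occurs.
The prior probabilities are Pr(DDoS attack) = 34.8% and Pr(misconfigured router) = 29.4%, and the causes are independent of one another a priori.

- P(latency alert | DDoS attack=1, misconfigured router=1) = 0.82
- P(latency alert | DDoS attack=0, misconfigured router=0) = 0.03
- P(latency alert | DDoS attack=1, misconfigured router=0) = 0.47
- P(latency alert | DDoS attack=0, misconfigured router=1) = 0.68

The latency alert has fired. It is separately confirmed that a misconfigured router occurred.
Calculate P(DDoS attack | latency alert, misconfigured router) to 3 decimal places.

P(latency alert | misconfigured router) = 0.68×0.652 + 0.82×0.348 = 0.443360 + 0.285360 = 0.728720
Restricting to configurations with DDoS attack present: 0.82×0.348 = 0.285360.
Hence the posterior is 0.285360/0.728720 ≈ 0.392.

P(DDoS attack | latency alert, misconfigured router) ≈ 0.392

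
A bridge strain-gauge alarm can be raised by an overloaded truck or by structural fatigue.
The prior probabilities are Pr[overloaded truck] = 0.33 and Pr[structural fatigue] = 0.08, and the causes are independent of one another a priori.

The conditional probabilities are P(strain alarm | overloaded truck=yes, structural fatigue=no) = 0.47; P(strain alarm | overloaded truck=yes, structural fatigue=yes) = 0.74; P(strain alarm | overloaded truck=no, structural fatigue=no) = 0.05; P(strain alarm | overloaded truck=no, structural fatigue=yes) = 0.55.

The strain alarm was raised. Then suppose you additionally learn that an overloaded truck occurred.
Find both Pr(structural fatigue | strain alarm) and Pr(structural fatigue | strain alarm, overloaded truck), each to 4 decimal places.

Pr(structural fatigue | strain alarm) ≈ 0.2203; Pr(structural fatigue | strain alarm, overloaded truck) ≈ 0.1204

Enumerate the 4 (overloaded truck, structural fatigue) configurations and weight by the priors:
  P(strain alarm) = 0.05·0.67·0.92 + 0.55·0.67·0.08 + 0.47·0.33·0.92 + 0.74·0.33·0.08
        = 0.030820 + 0.029480 + 0.142692 + 0.019536 = 0.222528
Keeping only the structural fatigue-present terms gives 0.049016, so
  P(structural fatigue | strain alarm) = 0.049016 / 0.222528 ≈ 0.2203

Now condition on the additional information:
Enumerate both values of structural fatigue and weight by the priors:
  P(strain alarm | overloaded truck) = 0.47×0.92 + 0.74×0.08
        = 0.432400 + 0.059200 = 0.491600
Configurations with structural fatigue contribute 0.059200, so
  P(structural fatigue | strain alarm, overloaded truck) = 0.059200 / 0.491600 ≈ 0.1204
The drop from 0.2203 to 0.1204 is the explaining-away (discounting) effect.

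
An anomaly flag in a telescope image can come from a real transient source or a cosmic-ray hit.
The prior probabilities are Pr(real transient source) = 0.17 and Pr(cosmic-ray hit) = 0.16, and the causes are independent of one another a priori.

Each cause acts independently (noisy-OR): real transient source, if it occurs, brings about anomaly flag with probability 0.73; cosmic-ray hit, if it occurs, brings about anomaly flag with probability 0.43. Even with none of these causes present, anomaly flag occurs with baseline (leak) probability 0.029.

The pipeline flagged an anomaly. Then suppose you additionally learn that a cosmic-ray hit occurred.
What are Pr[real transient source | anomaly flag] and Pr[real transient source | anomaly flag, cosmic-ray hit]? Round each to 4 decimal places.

Pr[real transient source | anomaly flag] ≈ 0.6177; Pr[real transient source | anomaly flag, cosmic-ray hit] ≈ 0.2807

Under noisy-OR, P(anomaly flag | causes) = 1 − (1−0.029)·∏(1−qᵢ) over the active causes.
By total probability over the 4 (real transient source, cosmic-ray hit) configurations:
  P(anomaly flag) = 0.029×0.83×0.84 + 0.44653×0.83×0.16 + 0.73783×0.17×0.84 + 0.850563×0.17×0.16
        = 0.020219 + 0.059299 + 0.105362 + 0.023135 = 0.208015
Configurations with real transient source contribute 0.128497, so
  P(real transient source | anomaly flag) = 0.128497 / 0.208015 ≈ 0.6177

With the extra evidence:
Weight on real transient source=true, given the evidence: 0.850563*0.17 = 0.144596
Denominator P(anomaly flag | cosmic-ray hit): 0.44653*0.83 + 0.850563*0.17 = 0.515216
Posterior = 0.144596 / 0.515216 ≈ 0.2807
Conditioning on cosmic-ray hit lowers the posterior on real transient source: the classic explaining-away effect in a common-effect structure.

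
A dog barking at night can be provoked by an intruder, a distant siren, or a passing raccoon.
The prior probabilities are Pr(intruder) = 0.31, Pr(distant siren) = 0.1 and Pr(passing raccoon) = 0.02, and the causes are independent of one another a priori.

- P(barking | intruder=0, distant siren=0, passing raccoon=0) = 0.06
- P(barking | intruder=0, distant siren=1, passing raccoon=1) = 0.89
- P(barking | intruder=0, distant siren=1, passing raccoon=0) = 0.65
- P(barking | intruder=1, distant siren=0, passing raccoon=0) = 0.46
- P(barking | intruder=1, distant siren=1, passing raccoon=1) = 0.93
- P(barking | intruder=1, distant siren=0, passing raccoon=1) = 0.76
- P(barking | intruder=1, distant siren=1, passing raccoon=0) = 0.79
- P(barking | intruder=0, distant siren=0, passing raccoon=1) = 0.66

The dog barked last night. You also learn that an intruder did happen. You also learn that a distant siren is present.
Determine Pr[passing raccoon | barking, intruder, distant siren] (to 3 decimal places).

Sum P(barking|·) weighted by the priors over both values of passing raccoon:
  P(barking | intruder, distant siren) = 0.79×0.98 + 0.93×0.02
        = 0.774200 + 0.018600 = 0.792800
Keeping only the passing raccoon-present terms gives 0.018600, so
  P(passing raccoon | barking, intruder, distant siren) = 0.018600 / 0.792800 ≈ 0.023

Pr[passing raccoon | barking, intruder, distant siren] ≈ 0.023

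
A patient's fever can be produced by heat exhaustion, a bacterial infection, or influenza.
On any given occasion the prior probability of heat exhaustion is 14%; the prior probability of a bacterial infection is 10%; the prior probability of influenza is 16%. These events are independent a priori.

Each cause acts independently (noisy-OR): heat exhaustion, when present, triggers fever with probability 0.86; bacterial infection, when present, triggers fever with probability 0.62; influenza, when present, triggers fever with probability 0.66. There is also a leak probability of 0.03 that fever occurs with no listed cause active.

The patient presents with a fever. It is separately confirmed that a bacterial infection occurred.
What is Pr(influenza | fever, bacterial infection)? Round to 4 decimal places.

Under noisy-OR, P(fever | causes) = 1 − (1−0.03)·∏(1−qᵢ) over the active causes.
Weight on influenza=true, given the evidence: 0.120355 + 0.022007 = 0.142362
Normalizer over all consistent configurations: 0.6314×0.86×0.84 + 0.874676×0.86×0.16 + 0.948396×0.14×0.84 + 0.982455×0.14×0.16 = 0.710016
Posterior = 0.142362 / 0.710016 ≈ 0.2005

Pr(influenza | fever, bacterial infection) ≈ 0.2005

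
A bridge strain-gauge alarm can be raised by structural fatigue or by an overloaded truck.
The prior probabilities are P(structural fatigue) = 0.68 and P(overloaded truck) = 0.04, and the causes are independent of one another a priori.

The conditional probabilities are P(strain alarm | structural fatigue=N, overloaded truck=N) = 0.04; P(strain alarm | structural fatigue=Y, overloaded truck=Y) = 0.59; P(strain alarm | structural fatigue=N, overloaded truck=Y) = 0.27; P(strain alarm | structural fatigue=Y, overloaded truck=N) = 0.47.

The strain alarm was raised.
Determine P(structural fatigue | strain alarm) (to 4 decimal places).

P(structural fatigue | strain alarm) ≈ 0.9535

Sum P(strain alarm|·) weighted by the priors over the 4 (structural fatigue, overloaded truck) configurations:
  P(strain alarm) = 0.04*0.32*0.96 + 0.27*0.32*0.04 + 0.47*0.68*0.96 + 0.59*0.68*0.04
        = 0.012288 + 0.003456 + 0.306816 + 0.016048 = 0.338608
The terms with structural fatigue present sum to 0.322864, so
  P(structural fatigue | strain alarm) = 0.322864 / 0.338608 ≈ 0.9535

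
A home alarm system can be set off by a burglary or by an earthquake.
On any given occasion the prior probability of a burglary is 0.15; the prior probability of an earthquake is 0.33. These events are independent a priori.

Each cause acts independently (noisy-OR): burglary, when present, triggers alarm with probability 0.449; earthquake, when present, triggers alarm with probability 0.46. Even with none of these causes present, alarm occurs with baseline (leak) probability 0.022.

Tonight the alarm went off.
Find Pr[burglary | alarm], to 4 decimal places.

Under noisy-OR, P(alarm | causes) = 1 − (1−0.022)·∏(1−qᵢ) over the active causes.
By total probability over the 4 (burglary, earthquake) configurations:
  P(alarm) = 0.022·0.85·0.67 + 0.47188·0.85·0.33 + 0.461122·0.15·0.67 + 0.709006·0.15·0.33
        = 0.012529 + 0.132362 + 0.046343 + 0.035096 = 0.226330
The terms with burglary present sum to 0.081439, so
  P(burglary | alarm) = 0.081439 / 0.226330 ≈ 0.3598

Pr[burglary | alarm] ≈ 0.3598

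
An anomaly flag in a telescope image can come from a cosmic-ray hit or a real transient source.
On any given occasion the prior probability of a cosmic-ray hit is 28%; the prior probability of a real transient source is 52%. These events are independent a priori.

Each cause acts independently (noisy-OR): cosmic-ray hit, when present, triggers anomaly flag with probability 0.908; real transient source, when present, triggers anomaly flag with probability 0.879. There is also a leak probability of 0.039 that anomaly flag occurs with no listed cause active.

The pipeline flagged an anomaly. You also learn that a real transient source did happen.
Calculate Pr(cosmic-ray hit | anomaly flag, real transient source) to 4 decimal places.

Under noisy-OR, P(anomaly flag | causes) = 1 − (1−0.039)·∏(1−qᵢ) over the active causes.
Weight on cosmic-ray hit=true, given the evidence: 0.989302×0.28 = 0.277005
The normalizing constant is 0.883719×0.72 + 0.989302×0.28 = 0.913283
Posterior = 0.277005 / 0.913283 ≈ 0.3033

Pr(cosmic-ray hit | anomaly flag, real transient source) ≈ 0.3033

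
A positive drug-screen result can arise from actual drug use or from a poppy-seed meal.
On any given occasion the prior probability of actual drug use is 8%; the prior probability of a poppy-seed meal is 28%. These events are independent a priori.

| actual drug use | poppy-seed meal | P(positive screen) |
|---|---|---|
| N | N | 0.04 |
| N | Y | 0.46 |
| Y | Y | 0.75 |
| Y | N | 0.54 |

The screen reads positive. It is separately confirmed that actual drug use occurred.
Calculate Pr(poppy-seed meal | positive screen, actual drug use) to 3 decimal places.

Pr(poppy-seed meal | positive screen, actual drug use) ≈ 0.351

P(positive screen | actual drug use) = 0.54×0.72 + 0.75×0.28 = 0.388800 + 0.210000 = 0.598800
Restricting to configurations with poppy-seed meal present: 0.75×0.28 = 0.210000.
Hence the posterior is 0.210000/0.598800 ≈ 0.351.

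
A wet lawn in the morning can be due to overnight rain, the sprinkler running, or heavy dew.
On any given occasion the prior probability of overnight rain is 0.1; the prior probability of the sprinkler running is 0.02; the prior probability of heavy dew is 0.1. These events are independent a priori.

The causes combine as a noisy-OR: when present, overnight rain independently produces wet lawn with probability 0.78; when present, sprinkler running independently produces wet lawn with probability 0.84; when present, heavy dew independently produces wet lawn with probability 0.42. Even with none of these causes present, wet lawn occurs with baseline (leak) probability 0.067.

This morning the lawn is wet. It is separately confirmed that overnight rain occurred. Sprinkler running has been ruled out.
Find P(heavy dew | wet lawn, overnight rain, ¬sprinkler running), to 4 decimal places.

Under noisy-OR, P(wet lawn | causes) = 1 − (1−0.067)·∏(1−qᵢ) over the active causes.
Numerator (weight on configurations with heavy dew): 0.880949×0.1 = 0.088095
Denominator P(wet lawn | overnight rain, ¬sprinkler running): 0.79474×0.9 + 0.880949×0.1 = 0.803361
Posterior = 0.088095 / 0.803361 ≈ 0.1097

P(heavy dew | wet lawn, overnight rain, ¬sprinkler running) ≈ 0.1097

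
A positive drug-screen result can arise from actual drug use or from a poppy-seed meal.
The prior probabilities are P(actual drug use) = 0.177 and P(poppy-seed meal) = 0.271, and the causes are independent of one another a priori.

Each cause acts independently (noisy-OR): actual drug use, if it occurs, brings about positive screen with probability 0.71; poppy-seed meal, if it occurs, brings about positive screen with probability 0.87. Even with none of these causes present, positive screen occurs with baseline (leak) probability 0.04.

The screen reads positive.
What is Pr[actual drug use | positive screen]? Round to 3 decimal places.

Pr[actual drug use | positive screen] ≈ 0.389

Under noisy-OR, P(positive screen | causes) = 1 − (1−0.04)·∏(1−qᵢ) over the active causes.
Sum P(positive screen|·) weighted by the priors over the 4 (actual drug use, poppy-seed meal) configurations:
  P(positive screen) = 0.04*0.823*0.729 + 0.8752*0.823*0.271 + 0.7216*0.177*0.729 + 0.963808*0.177*0.271
        = 0.023999 + 0.195198 + 0.093110 + 0.046231 = 0.358538
Configurations with actual drug use contribute 0.139341, so
  P(actual drug use | positive screen) = 0.139341 / 0.358538 ≈ 0.389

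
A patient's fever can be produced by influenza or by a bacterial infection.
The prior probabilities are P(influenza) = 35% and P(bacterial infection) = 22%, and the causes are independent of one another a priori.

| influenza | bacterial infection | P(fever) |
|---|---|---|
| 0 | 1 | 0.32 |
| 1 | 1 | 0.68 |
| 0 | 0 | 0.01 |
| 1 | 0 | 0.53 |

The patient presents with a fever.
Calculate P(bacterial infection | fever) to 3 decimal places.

By total probability over the 4 (influenza, bacterial infection) configurations:
  P(fever) = 0.01×0.65×0.78 + 0.32×0.65×0.22 + 0.53×0.35×0.78 + 0.68×0.35×0.22
        = 0.005070 + 0.045760 + 0.144690 + 0.052360 = 0.247880
The terms with bacterial infection present sum to 0.098120, so
  P(bacterial infection | fever) = 0.098120 / 0.247880 ≈ 0.396

P(bacterial infection | fever) ≈ 0.396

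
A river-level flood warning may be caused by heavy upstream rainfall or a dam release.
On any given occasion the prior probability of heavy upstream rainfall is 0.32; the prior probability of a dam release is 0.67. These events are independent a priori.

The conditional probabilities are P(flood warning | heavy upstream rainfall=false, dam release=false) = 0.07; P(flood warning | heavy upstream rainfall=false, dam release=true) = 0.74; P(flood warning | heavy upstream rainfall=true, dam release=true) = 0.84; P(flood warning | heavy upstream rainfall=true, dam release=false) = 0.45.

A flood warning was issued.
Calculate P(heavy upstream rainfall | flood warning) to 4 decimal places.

Numerator (weight on configurations with heavy upstream rainfall): 0.047520 + 0.180096 = 0.227616
Denominator P(flood warning): 0.07·0.68·0.33 + 0.74·0.68·0.67 + 0.45·0.32·0.33 + 0.84·0.32·0.67 = 0.580468
P(heavy upstream rainfall | flood warning) = 0.227616/0.580468 ≈ 0.3921

P(heavy upstream rainfall | flood warning) ≈ 0.3921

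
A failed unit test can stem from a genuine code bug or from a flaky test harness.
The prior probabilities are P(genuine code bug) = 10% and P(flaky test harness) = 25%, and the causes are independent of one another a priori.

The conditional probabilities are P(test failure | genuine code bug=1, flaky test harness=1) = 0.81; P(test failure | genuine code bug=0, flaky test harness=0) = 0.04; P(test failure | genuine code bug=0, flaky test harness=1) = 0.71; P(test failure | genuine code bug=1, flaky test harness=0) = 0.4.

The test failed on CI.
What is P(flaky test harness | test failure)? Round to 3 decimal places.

P(test failure) = 0.04×0.9×0.75 + 0.71×0.9×0.25 + 0.4×0.1×0.75 + 0.81×0.1×0.25 = 0.027000 + 0.159750 + 0.030000 + 0.020250 = 0.237000
Restricting to configurations with flaky test harness present: 0.159750 + 0.020250 = 0.180000.
Hence the posterior is 0.180000/0.237000 ≈ 0.759.

P(flaky test harness | test failure) ≈ 0.759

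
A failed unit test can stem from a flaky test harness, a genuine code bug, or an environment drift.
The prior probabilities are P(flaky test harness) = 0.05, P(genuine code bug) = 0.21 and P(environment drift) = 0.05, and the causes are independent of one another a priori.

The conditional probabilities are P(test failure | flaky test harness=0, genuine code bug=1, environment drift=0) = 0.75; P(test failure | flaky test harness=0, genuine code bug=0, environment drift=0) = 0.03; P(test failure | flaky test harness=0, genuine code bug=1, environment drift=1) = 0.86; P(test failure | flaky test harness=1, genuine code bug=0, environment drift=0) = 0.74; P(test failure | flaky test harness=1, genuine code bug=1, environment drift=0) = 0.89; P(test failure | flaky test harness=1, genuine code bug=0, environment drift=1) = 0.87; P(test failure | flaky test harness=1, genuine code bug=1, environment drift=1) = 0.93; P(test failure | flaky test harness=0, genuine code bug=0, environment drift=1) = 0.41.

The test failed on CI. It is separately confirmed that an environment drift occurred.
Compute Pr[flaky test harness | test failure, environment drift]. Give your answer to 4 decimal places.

Pr[flaky test harness | test failure, environment drift] ≈ 0.0843

P(test failure | environment drift) = 0.41×0.95×0.79 + 0.86×0.95×0.21 + 0.87×0.05×0.79 + 0.93×0.05×0.21 = 0.307705 + 0.171570 + 0.034365 + 0.009765 = 0.523405
The flaky test harness-present share is 0.034365 + 0.009765 = 0.044130.
P(flaky test harness | test failure, environment drift) = 0.044130 / 0.523405 ≈ 0.0843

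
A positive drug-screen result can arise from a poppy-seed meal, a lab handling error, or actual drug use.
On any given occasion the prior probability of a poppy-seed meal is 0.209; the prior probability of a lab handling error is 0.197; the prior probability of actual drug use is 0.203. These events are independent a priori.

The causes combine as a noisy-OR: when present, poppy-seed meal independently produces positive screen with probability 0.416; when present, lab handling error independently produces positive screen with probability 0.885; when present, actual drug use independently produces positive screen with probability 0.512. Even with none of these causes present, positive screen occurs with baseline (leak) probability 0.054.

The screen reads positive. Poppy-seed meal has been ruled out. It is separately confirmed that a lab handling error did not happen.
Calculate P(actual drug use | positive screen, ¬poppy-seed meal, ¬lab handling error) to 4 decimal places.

P(actual drug use | positive screen, ¬poppy-seed meal, ¬lab handling error) ≈ 0.7175

Under noisy-OR, P(positive screen | causes) = 1 − (1−0.054)·∏(1−qᵢ) over the active causes.
Weight on actual drug use=true, given the evidence: 0.538352*0.203 = 0.109285
The normalizing constant is 0.054*0.797 + 0.538352*0.203 = 0.152323
P(actual drug use | positive screen, ¬poppy-seed meal, ¬lab handling error) = 0.109285/0.152323 ≈ 0.7175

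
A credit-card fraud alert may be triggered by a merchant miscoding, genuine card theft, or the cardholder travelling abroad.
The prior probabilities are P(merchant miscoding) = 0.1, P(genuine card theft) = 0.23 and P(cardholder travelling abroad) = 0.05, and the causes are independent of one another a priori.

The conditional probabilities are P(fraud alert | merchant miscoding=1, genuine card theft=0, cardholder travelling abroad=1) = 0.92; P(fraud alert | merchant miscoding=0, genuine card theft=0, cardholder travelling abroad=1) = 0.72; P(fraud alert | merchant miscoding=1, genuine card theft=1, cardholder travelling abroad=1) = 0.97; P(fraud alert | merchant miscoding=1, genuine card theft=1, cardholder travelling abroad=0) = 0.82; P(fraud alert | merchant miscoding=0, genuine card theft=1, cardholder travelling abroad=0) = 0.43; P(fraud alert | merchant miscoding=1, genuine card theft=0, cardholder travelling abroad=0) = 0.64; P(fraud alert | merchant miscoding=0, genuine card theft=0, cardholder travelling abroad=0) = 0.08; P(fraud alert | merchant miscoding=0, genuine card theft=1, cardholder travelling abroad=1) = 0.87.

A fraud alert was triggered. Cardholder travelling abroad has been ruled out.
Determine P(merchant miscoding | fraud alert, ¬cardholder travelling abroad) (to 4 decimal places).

Weight on merchant miscoding=true, given the evidence: 0.049280 + 0.018860 = 0.068140
The normalizing constant is 0.08*0.9*0.77 + 0.43*0.9*0.23 + 0.64*0.1*0.77 + 0.82*0.1*0.23 = 0.212590
Posterior = 0.068140 / 0.212590 ≈ 0.3205

P(merchant miscoding | fraud alert, ¬cardholder travelling abroad) ≈ 0.3205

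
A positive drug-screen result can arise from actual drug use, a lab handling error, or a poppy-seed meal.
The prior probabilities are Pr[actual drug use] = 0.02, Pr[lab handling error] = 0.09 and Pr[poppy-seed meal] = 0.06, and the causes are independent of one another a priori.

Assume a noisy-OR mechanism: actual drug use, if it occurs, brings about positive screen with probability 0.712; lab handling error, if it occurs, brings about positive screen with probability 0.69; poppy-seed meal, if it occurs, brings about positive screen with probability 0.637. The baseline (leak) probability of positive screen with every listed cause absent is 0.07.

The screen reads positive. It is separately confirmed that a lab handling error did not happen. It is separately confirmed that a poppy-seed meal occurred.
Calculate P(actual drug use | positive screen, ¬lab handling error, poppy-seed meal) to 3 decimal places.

Under noisy-OR, P(positive screen | causes) = 1 − (1−0.07)·∏(1−qᵢ) over the active causes.
P(positive screen | ¬lab handling error, poppy-seed meal) = 0.66241×0.98 + 0.902774×0.02 = 0.649162 + 0.018055 = 0.667217
Of this, 0.018055 comes from 0.902774×0.02 (the actual drug use=true cases).
P(actual drug use | positive screen, ¬lab handling error, poppy-seed meal) = 0.018055 / 0.667217 ≈ 0.027

P(actual drug use | positive screen, ¬lab handling error, poppy-seed meal) ≈ 0.027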